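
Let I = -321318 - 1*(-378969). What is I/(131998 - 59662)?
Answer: 1747/2192 ≈ 0.79699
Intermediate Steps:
I = 57651 (I = -321318 + 378969 = 57651)
I/(131998 - 59662) = 57651/(131998 - 59662) = 57651/72336 = 57651*(1/72336) = 1747/2192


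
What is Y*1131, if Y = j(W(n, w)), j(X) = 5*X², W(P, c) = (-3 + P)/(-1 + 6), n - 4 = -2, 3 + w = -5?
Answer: 1131/5 ≈ 226.20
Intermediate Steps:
w = -8 (w = -3 - 5 = -8)
n = 2 (n = 4 - 2 = 2)
W(P, c) = -⅗ + P/5 (W(P, c) = (-3 + P)/5 = (-3 + P)*(⅕) = -⅗ + P/5)
Y = ⅕ (Y = 5*(-⅗ + (⅕)*2)² = 5*(-⅗ + ⅖)² = 5*(-⅕)² = 5*(1/25) = ⅕ ≈ 0.20000)
Y*1131 = (⅕)*1131 = 1131/5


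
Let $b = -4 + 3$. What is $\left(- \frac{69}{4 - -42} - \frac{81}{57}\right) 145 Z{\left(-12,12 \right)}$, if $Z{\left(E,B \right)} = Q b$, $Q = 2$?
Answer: $\frac{16095}{19} \approx 847.11$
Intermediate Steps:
$b = -1$
$Z{\left(E,B \right)} = -2$ ($Z{\left(E,B \right)} = 2 \left(-1\right) = -2$)
$\left(- \frac{69}{4 - -42} - \frac{81}{57}\right) 145 Z{\left(-12,12 \right)} = \left(- \frac{69}{4 - -42} - \frac{81}{57}\right) 145 \left(-2\right) = \left(- \frac{69}{4 + 42} - \frac{27}{19}\right) 145 \left(-2\right) = \left(- \frac{69}{46} - \frac{27}{19}\right) 145 \left(-2\right) = \left(\left(-69\right) \frac{1}{46} - \frac{27}{19}\right) 145 \left(-2\right) = \left(- \frac{3}{2} - \frac{27}{19}\right) 145 \left(-2\right) = \left(- \frac{111}{38}\right) 145 \left(-2\right) = \left(- \frac{16095}{38}\right) \left(-2\right) = \frac{16095}{19}$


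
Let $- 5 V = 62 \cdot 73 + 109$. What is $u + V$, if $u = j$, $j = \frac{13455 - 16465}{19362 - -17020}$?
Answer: $- \frac{16864562}{18191} \approx -927.08$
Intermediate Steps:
$j = - \frac{1505}{18191}$ ($j = - \frac{3010}{19362 + 17020} = - \frac{3010}{36382} = \left(-3010\right) \frac{1}{36382} = - \frac{1505}{18191} \approx -0.082733$)
$u = - \frac{1505}{18191} \approx -0.082733$
$V = -927$ ($V = - \frac{62 \cdot 73 + 109}{5} = - \frac{4526 + 109}{5} = \left(- \frac{1}{5}\right) 4635 = -927$)
$u + V = - \frac{1505}{18191} - 927 = - \frac{16864562}{18191}$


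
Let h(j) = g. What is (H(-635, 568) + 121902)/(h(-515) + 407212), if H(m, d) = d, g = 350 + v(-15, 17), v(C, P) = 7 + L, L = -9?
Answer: 12247/40756 ≈ 0.30050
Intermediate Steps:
v(C, P) = -2 (v(C, P) = 7 - 9 = -2)
g = 348 (g = 350 - 2 = 348)
h(j) = 348
(H(-635, 568) + 121902)/(h(-515) + 407212) = (568 + 121902)/(348 + 407212) = 122470/407560 = 122470*(1/407560) = 12247/40756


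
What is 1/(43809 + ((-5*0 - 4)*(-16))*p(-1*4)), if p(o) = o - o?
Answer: 1/43809 ≈ 2.2826e-5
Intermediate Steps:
p(o) = 0
1/(43809 + ((-5*0 - 4)*(-16))*p(-1*4)) = 1/(43809 + ((-5*0 - 4)*(-16))*0) = 1/(43809 + ((0 - 4)*(-16))*0) = 1/(43809 - 4*(-16)*0) = 1/(43809 + 64*0) = 1/(43809 + 0) = 1/43809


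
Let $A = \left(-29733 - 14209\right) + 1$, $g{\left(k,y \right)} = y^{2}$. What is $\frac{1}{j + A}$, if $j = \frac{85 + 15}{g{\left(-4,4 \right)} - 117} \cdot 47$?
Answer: $- \frac{101}{4442741} \approx -2.2734 \cdot 10^{-5}$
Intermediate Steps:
$j = - \frac{4700}{101}$ ($j = \frac{85 + 15}{4^{2} - 117} \cdot 47 = \frac{100}{16 - 117} \cdot 47 = \frac{100}{-101} \cdot 47 = 100 \left(- \frac{1}{101}\right) 47 = \left(- \frac{100}{101}\right) 47 = - \frac{4700}{101} \approx -46.535$)
$A = -43941$ ($A = -43942 + 1 = -43941$)
$\frac{1}{j + A} = \frac{1}{- \frac{4700}{101} - 43941} = \frac{1}{- \frac{4442741}{101}} = - \frac{101}{4442741}$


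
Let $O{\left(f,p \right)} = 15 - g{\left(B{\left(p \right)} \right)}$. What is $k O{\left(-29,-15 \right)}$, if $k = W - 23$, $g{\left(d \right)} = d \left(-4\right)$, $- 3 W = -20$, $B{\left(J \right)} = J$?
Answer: $735$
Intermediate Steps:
$W = \frac{20}{3}$ ($W = \left(- \frac{1}{3}\right) \left(-20\right) = \frac{20}{3} \approx 6.6667$)
$g{\left(d \right)} = - 4 d$
$O{\left(f,p \right)} = 15 + 4 p$ ($O{\left(f,p \right)} = 15 - - 4 p = 15 + 4 p$)
$k = - \frac{49}{3}$ ($k = \frac{20}{3} - 23 = - \frac{49}{3} \approx -16.333$)
$k O{\left(-29,-15 \right)} = - \frac{49 \left(15 + 4 \left(-15\right)\right)}{3} = - \frac{49 \left(15 - 60\right)}{3} = \left(- \frac{49}{3}\right) \left(-45\right) = 735$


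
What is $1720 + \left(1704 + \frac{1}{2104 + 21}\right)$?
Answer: $\frac{7276001}{2125} \approx 3424.0$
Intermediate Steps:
$1720 + \left(1704 + \frac{1}{2104 + 21}\right) = 1720 + \left(1704 + \frac{1}{2125}\right) = 1720 + \frac{3621001}{2125} = \frac{7276001}{2125}$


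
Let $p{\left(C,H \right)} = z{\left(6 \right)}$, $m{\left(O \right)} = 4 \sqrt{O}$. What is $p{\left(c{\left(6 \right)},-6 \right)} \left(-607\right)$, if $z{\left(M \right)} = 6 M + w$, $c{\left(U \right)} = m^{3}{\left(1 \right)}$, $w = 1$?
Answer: $-22459$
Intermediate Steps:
$c{\left(U \right)} = 64$ ($c{\left(U \right)} = \left(4 \sqrt{1}\right)^{3} = \left(4 \cdot 1\right)^{3} = 4^{3} = 64$)
$z{\left(M \right)} = 1 + 6 M$ ($z{\left(M \right)} = 6 M + 1 = 1 + 6 M$)
$p{\left(C,H \right)} = 37$ ($p{\left(C,H \right)} = 1 + 6 \cdot 6 = 1 + 36 = 37$)
$p{\left(c{\left(6 \right)},-6 \right)} \left(-607\right) = 37 \left(-607\right) = -22459$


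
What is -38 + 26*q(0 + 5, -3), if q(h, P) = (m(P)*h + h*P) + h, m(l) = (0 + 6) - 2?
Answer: 222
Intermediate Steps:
m(l) = 4 (m(l) = 6 - 2 = 4)
q(h, P) = 5*h + P*h (q(h, P) = (4*h + h*P) + h = (4*h + P*h) + h = 5*h + P*h)
-38 + 26*q(0 + 5, -3) = -38 + 26*((0 + 5)*(5 - 3)) = -38 + 26*(5*2) = -38 + 26*10 = -38 + 260 = 222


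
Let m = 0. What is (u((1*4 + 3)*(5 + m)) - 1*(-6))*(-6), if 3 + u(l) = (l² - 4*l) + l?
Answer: -6738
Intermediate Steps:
u(l) = -3 + l² - 3*l (u(l) = -3 + ((l² - 4*l) + l) = -3 + (l² - 3*l) = -3 + l² - 3*l)
(u((1*4 + 3)*(5 + m)) - 1*(-6))*(-6) = ((-3 + ((1*4 + 3)*(5 + 0))² - 3*(1*4 + 3)*(5 + 0)) - 1*(-6))*(-6) = ((-3 + ((4 + 3)*5)² - 3*(4 + 3)*5) + 6)*(-6) = ((-3 + (7*5)² - 21*5) + 6)*(-6) = ((-3 + 35² - 3*35) + 6)*(-6) = ((-3 + 1225 - 105) + 6)*(-6) = (1117 + 6)*(-6) = 1123*(-6) = -6738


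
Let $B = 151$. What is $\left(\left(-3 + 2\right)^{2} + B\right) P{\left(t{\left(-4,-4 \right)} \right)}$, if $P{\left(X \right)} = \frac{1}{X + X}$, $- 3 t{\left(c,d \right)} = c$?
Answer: $57$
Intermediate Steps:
$t{\left(c,d \right)} = - \frac{c}{3}$
$P{\left(X \right)} = \frac{1}{2 X}$
$\left(\left(-3 + 2\right)^{2} + B\right) P{\left(t{\left(-4,-4 \right)} \right)} = \left(\left(-3 + 2\right)^{2} + 151\right) \frac{1}{2 \left(\left(- \frac{1}{3}\right) \left(-4\right)\right)} = \left(\left(-1\right)^{2} + 151\right) \frac{1}{2 \cdot \frac{4}{3}} = \left(1 + 151\right) \frac{1}{2} \cdot \frac{3}{4} = 152 \cdot \frac{3}{8} = 57$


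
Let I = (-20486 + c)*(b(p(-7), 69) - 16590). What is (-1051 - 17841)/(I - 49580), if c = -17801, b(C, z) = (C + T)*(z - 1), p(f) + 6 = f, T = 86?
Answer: -9446/222537541 ≈ -4.2447e-5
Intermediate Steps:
p(f) = -6 + f
b(C, z) = (-1 + z)*(86 + C) (b(C, z) = (C + 86)*(z - 1) = (86 + C)*(-1 + z) = (-1 + z)*(86 + C))
I = 445124662 (I = (-20486 - 17801)*((-86 - (-6 - 7) + 86*69 + (-6 - 7)*69) - 16590) = -38287*((-86 - 1*(-13) + 5934 - 13*69) - 16590) = -38287*((-86 + 13 + 5934 - 897) - 16590) = -38287*(4964 - 16590) = -38287*(-11626) = 445124662)
(-1051 - 17841)/(I - 49580) = (-1051 - 17841)/(445124662 - 49580) = -18892/445075082 = -18892*1/445075082 = -9446/222537541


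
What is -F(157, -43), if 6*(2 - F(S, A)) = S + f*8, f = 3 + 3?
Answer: 193/6 ≈ 32.167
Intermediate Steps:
f = 6
F(S, A) = -6 - S/6 (F(S, A) = 2 - (S + 6*8)/6 = 2 - (S + 48)/6 = 2 - (48 + S)/6 = 2 + (-8 - S/6) = -6 - S/6)
-F(157, -43) = -(-6 - ⅙*157) = -(-6 - 157/6) = -1*(-193/6) = 193/6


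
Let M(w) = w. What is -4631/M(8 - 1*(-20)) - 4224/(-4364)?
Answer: -5022853/30548 ≈ -164.42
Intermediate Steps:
-4631/M(8 - 1*(-20)) - 4224/(-4364) = -4631/(8 - 1*(-20)) - 4224/(-4364) = -4631/(8 + 20) - 4224*(-1/4364) = -4631/28 + 1056/1091 = -5022853/30548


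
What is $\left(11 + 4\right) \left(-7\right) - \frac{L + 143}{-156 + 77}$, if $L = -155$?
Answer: $- \frac{8307}{79} \approx -105.15$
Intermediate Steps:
$\left(11 + 4\right) \left(-7\right) - \frac{L + 143}{-156 + 77} = \left(11 + 4\right) \left(-7\right) - \frac{-155 + 143}{-156 + 77} = 15 \left(-7\right) - - \frac{12}{-79} = -105 - \left(-12\right) \left(- \frac{1}{79}\right) = -105 - \frac{12}{79} = - \frac{8307}{79}$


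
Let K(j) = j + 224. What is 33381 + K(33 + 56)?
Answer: 33694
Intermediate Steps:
K(j) = 224 + j
33381 + K(33 + 56) = 33381 + (224 + (33 + 56)) = 33381 + (224 + 89) = 33381 + 313 = 33694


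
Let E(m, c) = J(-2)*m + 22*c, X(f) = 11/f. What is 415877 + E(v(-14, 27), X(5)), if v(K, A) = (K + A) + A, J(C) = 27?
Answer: 2085027/5 ≈ 4.1701e+5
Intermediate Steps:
v(K, A) = K + 2*A (v(K, A) = (A + K) + A = K + 2*A)
E(m, c) = 22*c + 27*m (E(m, c) = 27*m + 22*c = 22*c + 27*m)
415877 + E(v(-14, 27), X(5)) = 415877 + (22*(11/5) + 27*(-14 + 2*27)) = 415877 + (22*(11*(⅕)) + 27*(-14 + 54)) = 415877 + (22*(11/5) + 27*40) = 415877 + (242/5 + 1080) = 415877 + 5642/5 = 2085027/5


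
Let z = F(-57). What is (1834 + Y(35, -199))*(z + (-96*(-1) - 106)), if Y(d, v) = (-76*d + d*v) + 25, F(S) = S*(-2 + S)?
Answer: -26039398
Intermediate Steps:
z = 3363 (z = -57*(-2 - 57) = -57*(-59) = 3363)
Y(d, v) = 25 - 76*d + d*v
(1834 + Y(35, -199))*(z + (-96*(-1) - 106)) = (1834 + (25 - 76*35 + 35*(-199)))*(3363 + (-96*(-1) - 106)) = (1834 + (25 - 2660 - 6965))*(3363 + (96 - 106)) = (1834 - 9600)*(3363 - 10) = -7766*3353 = -26039398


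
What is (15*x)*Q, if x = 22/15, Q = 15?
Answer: 330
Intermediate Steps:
x = 22/15 (x = 22*(1/15) = 22/15 ≈ 1.4667)
(15*x)*Q = (15*(22/15))*15 = 22*15 = 330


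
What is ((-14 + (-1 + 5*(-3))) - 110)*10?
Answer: -1400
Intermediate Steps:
((-14 + (-1 + 5*(-3))) - 110)*10 = ((-14 + (-1 - 15)) - 110)*10 = ((-14 - 16) - 110)*10 = (-30 - 110)*10 = -140*10 = -1400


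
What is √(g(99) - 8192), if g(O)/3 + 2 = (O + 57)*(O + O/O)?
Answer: √38602 ≈ 196.47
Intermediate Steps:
g(O) = -6 + 3*(1 + O)*(57 + O) (g(O) = -6 + 3*((O + 57)*(O + O/O)) = -6 + 3*((57 + O)*(O + 1)) = -6 + 3*((57 + O)*(1 + O)) = -6 + 3*((1 + O)*(57 + O)) = -6 + 3*(1 + O)*(57 + O))
√(g(99) - 8192) = √((165 + 3*99² + 174*99) - 8192) = √((165 + 3*9801 + 17226) - 8192) = √((165 + 29403 + 17226) - 8192) = √(46794 - 8192) = √38602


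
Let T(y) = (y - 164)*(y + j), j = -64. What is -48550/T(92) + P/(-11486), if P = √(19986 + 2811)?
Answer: 24275/1008 - 3*√2533/11486 ≈ 24.069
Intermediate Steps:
T(y) = (-164 + y)*(-64 + y) (T(y) = (y - 164)*(y - 64) = (-164 + y)*(-64 + y))
P = 3*√2533 (P = √22797 = 3*√2533 ≈ 150.99)
-48550/T(92) + P/(-11486) = -48550/(10496 + 92² - 228*92) + (3*√2533)/(-11486) = -48550/(10496 + 8464 - 20976) + (3*√2533)*(-1/11486) = -48550/(-2016) - 3*√2533/11486 = -48550*(-1/2016) - 3*√2533/11486 = 24275/1008 - 3*√2533/11486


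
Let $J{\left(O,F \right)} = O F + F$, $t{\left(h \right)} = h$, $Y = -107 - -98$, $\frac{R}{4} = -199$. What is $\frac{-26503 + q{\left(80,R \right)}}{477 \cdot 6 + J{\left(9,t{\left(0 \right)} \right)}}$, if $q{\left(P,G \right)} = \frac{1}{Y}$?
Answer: $- \frac{119264}{12879} \approx -9.2603$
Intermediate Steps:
$R = -796$ ($R = 4 \left(-199\right) = -796$)
$Y = -9$ ($Y = -107 + 98 = -9$)
$J{\left(O,F \right)} = F + F O$ ($J{\left(O,F \right)} = F O + F = F + F O$)
$q{\left(P,G \right)} = - \frac{1}{9}$ ($q{\left(P,G \right)} = \frac{1}{-9} = - \frac{1}{9}$)
$\frac{-26503 + q{\left(80,R \right)}}{477 \cdot 6 + J{\left(9,t{\left(0 \right)} \right)}} = \frac{-26503 - \frac{1}{9}}{477 \cdot 6 + 0 \left(1 + 9\right)} = - \frac{238528}{9 \left(2862 + 0 \cdot 10\right)} = - \frac{238528}{9 \left(2862 + 0\right)} = - \frac{238528}{9 \cdot 2862} = \left(- \frac{238528}{9}\right) \frac{1}{2862} = - \frac{119264}{12879}$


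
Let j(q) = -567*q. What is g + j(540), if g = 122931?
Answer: -183249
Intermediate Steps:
g + j(540) = 122931 - 567*540 = 122931 - 306180 = -183249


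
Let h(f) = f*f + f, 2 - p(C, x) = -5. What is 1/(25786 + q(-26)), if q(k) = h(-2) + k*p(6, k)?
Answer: 1/25606 ≈ 3.9053e-5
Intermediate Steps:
p(C, x) = 7 (p(C, x) = 2 - 1*(-5) = 2 + 5 = 7)
h(f) = f + f² (h(f) = f² + f = f + f²)
q(k) = 2 + 7*k (q(k) = -2*(1 - 2) + k*7 = -2*(-1) + 7*k = 2 + 7*k)
1/(25786 + q(-26)) = 1/(25786 + (2 + 7*(-26))) = 1/(25786 + (2 - 182)) = 1/(25786 - 180) = 1/25606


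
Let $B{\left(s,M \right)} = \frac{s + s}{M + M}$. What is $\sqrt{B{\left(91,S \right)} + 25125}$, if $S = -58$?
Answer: $\frac{\sqrt{84515222}}{58} \approx 158.5$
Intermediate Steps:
$B{\left(s,M \right)} = \frac{s}{M}$ ($B{\left(s,M \right)} = \frac{2 s}{2 M} = 2 s \frac{1}{2 M} = \frac{s}{M}$)
$\sqrt{B{\left(91,S \right)} + 25125} = \sqrt{\frac{91}{-58} + 25125} = \sqrt{91 \left(- \frac{1}{58}\right) + 25125} = \sqrt{- \frac{91}{58} + 25125} = \sqrt{\frac{1457159}{58}} = \frac{\sqrt{84515222}}{58}$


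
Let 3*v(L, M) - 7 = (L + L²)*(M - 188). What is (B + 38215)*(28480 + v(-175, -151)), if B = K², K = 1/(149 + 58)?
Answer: -16762995484909208/128547 ≈ -1.3040e+11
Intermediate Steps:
K = 1/207 ≈ 0.0048309
v(L, M) = 7/3 + (-188 + M)*(L + L²)/3 (v(L, M) = 7/3 + ((L + L²)*(M - 188))/3 = 7/3 + ((L + L²)*(-188 + M))/3 = 7/3 + ((-188 + M)*(L + L²))/3 = 7/3 + (-188 + M)*(L + L²)/3)
B = 1/42849 (B = (1/207)² = 1/42849 ≈ 2.3338e-5)
(B + 38215)*(28480 + v(-175, -151)) = (1/42849 + 38215)*(28480 + (7/3 - 188/3*(-175) - 188/3*(-175)² + (⅓)*(-175)*(-151) + (⅓)*(-151)*(-175)²)) = 1637474536*(28480 + (7/3 + 32900/3 - 188/3*30625 + 26425/3 + (⅓)*(-151)*30625))/42849 = 1637474536*(28480 + (7/3 + 32900/3 - 5757500/3 + 26425/3 - 4624375/3))/42849 = 1637474536*(28480 - 10322543/3)/42849 = (1637474536/42849)*(-10237103/3) = -16762995484909208/128547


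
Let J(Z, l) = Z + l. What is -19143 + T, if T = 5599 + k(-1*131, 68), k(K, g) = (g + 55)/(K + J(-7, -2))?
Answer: -1896283/140 ≈ -13545.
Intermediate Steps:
k(K, g) = (55 + g)/(-9 + K) (k(K, g) = (g + 55)/(K + (-7 - 2)) = (55 + g)/(K - 9) = (55 + g)/(-9 + K))
T = 783737/140 (T = 5599 + (55 + 68)/(-9 - 1*131) = 5599 + 123/(-9 - 131) = 5599 + 123/(-140) = 5599 - 1/140*123 = 5599 - 123/140 = 783737/140 ≈ 5598.1)
-19143 + T = -19143 + 783737/140 = -1896283/140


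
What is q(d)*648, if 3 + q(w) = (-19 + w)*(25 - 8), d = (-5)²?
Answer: 64152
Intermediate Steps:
d = 25
q(w) = -326 + 17*w (q(w) = -3 + (-19 + w)*(25 - 8) = -3 + (-19 + w)*17 = -3 + (-323 + 17*w) = -326 + 17*w)
q(d)*648 = (-326 + 17*25)*648 = (-326 + 425)*648 = 99*648 = 64152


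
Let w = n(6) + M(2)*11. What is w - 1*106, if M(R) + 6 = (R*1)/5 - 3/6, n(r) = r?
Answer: -1671/10 ≈ -167.10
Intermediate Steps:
M(R) = -13/2 + R/5 (M(R) = -6 + ((R*1)/5 - 3/6) = -6 + (R*(⅕) - 3*⅙) = -6 + (R/5 - ½) = -6 + (-½ + R/5) = -13/2 + R/5)
w = -611/10 (w = 6 + (-13/2 + (⅕)*2)*11 = 6 + (-13/2 + ⅖)*11 = 6 - 61/10*11 = 6 - 671/10 = -611/10 ≈ -61.100)
w - 1*106 = -611/10 - 1*106 = -611/10 - 106 = -1671/10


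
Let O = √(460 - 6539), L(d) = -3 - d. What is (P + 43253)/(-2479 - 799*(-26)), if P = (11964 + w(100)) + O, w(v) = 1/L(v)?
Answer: 1137470/376877 + I*√6079/18295 ≈ 3.0181 + 0.0042617*I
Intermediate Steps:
O = I*√6079 (O = √(-6079) = I*√6079 ≈ 77.968*I)
w(v) = 1/(-3 - v)
P = 1232291/103 + I*√6079 (P = (11964 - 1/(3 + 100)) + I*√6079 = (11964 - 1/103) + I*√6079 = 1232291/103 + I*√6079 ≈ 11964.0 + 77.968*I)
(P + 43253)/(-2479 - 799*(-26)) = ((1232291/103 + I*√6079) + 43253)/(-2479 - 799*(-26)) = (5687350/103 + I*√6079)/(-2479 + 20774) = (5687350/103 + I*√6079)/18295 = (5687350/103 + I*√6079)*(1/18295) = 1137470/376877 + I*√6079/18295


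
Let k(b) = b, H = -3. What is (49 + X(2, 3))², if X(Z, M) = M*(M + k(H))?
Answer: 2401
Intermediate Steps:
X(Z, M) = M*(-3 + M) (X(Z, M) = M*(M - 3) = M*(-3 + M))
(49 + X(2, 3))² = (49 + 3*(-3 + 3))² = (49 + 3*0)² = (49 + 0)² = 49² = 2401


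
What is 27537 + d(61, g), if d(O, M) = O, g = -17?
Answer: 27598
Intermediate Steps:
27537 + d(61, g) = 27537 + 61 = 27598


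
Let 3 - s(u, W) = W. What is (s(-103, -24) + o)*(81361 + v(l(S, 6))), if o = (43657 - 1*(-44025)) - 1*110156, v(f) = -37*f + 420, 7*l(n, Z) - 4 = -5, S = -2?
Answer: -12850997288/7 ≈ -1.8359e+9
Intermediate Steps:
s(u, W) = 3 - W
l(n, Z) = -1/7 (l(n, Z) = 4/7 + (1/7)*(-5) = 4/7 - 5/7 = -1/7)
v(f) = 420 - 37*f
o = -22474 (o = (43657 + 44025) - 110156 = 87682 - 110156 = -22474)
(s(-103, -24) + o)*(81361 + v(l(S, 6))) = ((3 - 1*(-24)) - 22474)*(81361 + (420 - 37*(-1/7))) = ((3 + 24) - 22474)*(81361 + (420 + 37/7)) = (27 - 22474)*(81361 + 2977/7) = -22447*572504/7 = -12850997288/7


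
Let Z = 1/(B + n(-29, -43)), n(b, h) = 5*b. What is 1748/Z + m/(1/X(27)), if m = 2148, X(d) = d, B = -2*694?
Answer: -2621688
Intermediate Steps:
B = -1388
Z = -1/1533 (Z = 1/(-1388 + 5*(-29)) = 1/(-1388 - 145) = 1/(-1533) = -1/1533 ≈ -0.00065232)
1748/Z + m/(1/X(27)) = 1748/(-1/1533) + 2148/(1/27) = 1748*(-1533) + 2148/(1/27) = -2679684 + 2148*27 = -2679684 + 57996 = -2621688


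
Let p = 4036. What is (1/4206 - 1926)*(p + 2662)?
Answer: -27129428495/2103 ≈ -1.2900e+7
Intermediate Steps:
(1/4206 - 1926)*(p + 2662) = (1/4206 - 1926)*(4036 + 2662) = (1/4206 - 1926)*6698 = -8100755/4206*6698 = -27129428495/2103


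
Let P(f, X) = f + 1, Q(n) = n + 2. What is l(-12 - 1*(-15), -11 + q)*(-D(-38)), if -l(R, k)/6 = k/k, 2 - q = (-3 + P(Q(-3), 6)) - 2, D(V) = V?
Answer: -228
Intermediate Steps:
Q(n) = 2 + n
P(f, X) = 1 + f
q = 7 (q = 2 - ((-3 + (1 + (2 - 3))) - 2) = 2 - ((-3 + (1 - 1)) - 2) = 2 - ((-3 + 0) - 2) = 2 - (-3 - 2) = 2 - 1*(-5) = 2 + 5 = 7)
l(R, k) = -6 (l(R, k) = -6*k/k = -6*1 = -6)
l(-12 - 1*(-15), -11 + q)*(-D(-38)) = -(-6)*(-38) = -6*38 = -228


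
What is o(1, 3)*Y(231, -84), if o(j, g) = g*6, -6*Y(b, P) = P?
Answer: 252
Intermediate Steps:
Y(b, P) = -P/6
o(j, g) = 6*g
o(1, 3)*Y(231, -84) = (6*3)*(-⅙*(-84)) = 18*14 = 252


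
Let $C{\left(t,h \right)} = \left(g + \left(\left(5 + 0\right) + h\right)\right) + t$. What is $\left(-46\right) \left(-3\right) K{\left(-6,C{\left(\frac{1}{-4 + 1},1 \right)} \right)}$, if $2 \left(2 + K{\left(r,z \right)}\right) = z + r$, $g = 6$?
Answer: $115$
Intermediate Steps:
$C{\left(t,h \right)} = 11 + h + t$ ($C{\left(t,h \right)} = \left(6 + \left(\left(5 + 0\right) + h\right)\right) + t = \left(6 + \left(5 + h\right)\right) + t = \left(11 + h\right) + t = 11 + h + t$)
$K{\left(r,z \right)} = -2 + \frac{r}{2} + \frac{z}{2}$ ($K{\left(r,z \right)} = -2 + \frac{z + r}{2} = -2 + \frac{r + z}{2} = -2 + \left(\frac{r}{2} + \frac{z}{2}\right) = -2 + \frac{r}{2} + \frac{z}{2}$)
$\left(-46\right) \left(-3\right) K{\left(-6,C{\left(\frac{1}{-4 + 1},1 \right)} \right)} = \left(-46\right) \left(-3\right) \left(-2 + \frac{1}{2} \left(-6\right) + \frac{11 + 1 + \frac{1}{-4 + 1}}{2}\right) = 138 \left(-2 - 3 + \frac{11 + 1 + \frac{1}{-3}}{2}\right) = 138 \left(-2 - 3 + \frac{11 + 1 - \frac{1}{3}}{2}\right) = 138 \left(-2 - 3 + \frac{1}{2} \cdot \frac{35}{3}\right) = 138 \left(-2 - 3 + \frac{35}{6}\right) = 138 \cdot \frac{5}{6} = 115$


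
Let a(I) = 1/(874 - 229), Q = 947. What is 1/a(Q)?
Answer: 645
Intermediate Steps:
a(I) = 1/645
1/a(Q) = 1/(1/645) = 645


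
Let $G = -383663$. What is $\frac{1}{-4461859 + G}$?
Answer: $- \frac{1}{4845522} \approx -2.0638 \cdot 10^{-7}$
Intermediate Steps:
$\frac{1}{-4461859 + G} = \frac{1}{-4461859 - 383663} = \frac{1}{-4845522} = - \frac{1}{4845522}$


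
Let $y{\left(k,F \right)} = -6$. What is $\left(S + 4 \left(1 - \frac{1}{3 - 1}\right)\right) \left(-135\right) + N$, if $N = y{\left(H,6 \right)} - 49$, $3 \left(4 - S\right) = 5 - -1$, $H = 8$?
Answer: $-595$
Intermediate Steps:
$S = 2$ ($S = 4 - \frac{5 - -1}{3} = 4 - \frac{5 + 1}{3} = 4 - 2 = 2$)
$N = -55$ ($N = -6 - 49 = -55$)
$\left(S + 4 \left(1 - \frac{1}{3 - 1}\right)\right) \left(-135\right) + N = \left(2 + 4 \left(1 - \frac{1}{3 - 1}\right)\right) \left(-135\right) - 55 = \left(2 + 4 \left(1 - \frac{1}{2}\right)\right) \left(-135\right) - 55 = \left(2 + 4 \cdot \frac{1}{2}\right) \left(-135\right) - 55 = \left(2 + 2\right) \left(-135\right) - 55 = 4 \left(-135\right) - 55 = -540 - 55 = -595$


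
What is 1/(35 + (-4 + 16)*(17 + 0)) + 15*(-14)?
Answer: -50189/239 ≈ -210.00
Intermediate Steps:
1/(35 + (-4 + 16)*(17 + 0)) + 15*(-14) = 1/(35 + 12*17) - 210 = 1/(35 + 204) - 210 = 1/239 - 210 = -50189/239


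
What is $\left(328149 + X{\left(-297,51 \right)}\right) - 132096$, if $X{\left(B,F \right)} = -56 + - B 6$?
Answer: $197779$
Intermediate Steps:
$X{\left(B,F \right)} = -56 - 6 B$
$\left(328149 + X{\left(-297,51 \right)}\right) - 132096 = \left(328149 - -1726\right) - 132096 = \left(328149 + \left(-56 + 1782\right)\right) - 132096 = \left(328149 + 1726\right) - 132096 = 329875 - 132096 = 197779$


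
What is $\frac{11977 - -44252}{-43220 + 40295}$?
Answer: $- \frac{18743}{975} \approx -19.224$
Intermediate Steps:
$\frac{11977 - -44252}{-43220 + 40295} = \frac{11977 + 44252}{-2925} = 56229 \left(- \frac{1}{2925}\right) = - \frac{18743}{975}$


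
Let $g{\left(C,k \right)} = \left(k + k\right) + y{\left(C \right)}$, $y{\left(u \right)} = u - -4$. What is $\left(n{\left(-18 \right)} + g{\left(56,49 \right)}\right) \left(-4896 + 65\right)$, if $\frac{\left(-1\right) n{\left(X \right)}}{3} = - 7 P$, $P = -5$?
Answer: $-256043$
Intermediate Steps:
$y{\left(u \right)} = 4 + u$ ($y{\left(u \right)} = u + 4 = 4 + u$)
$g{\left(C,k \right)} = 4 + C + 2 k$ ($g{\left(C,k \right)} = \left(k + k\right) + \left(4 + C\right) = 2 k + \left(4 + C\right) = 4 + C + 2 k$)
$n{\left(X \right)} = -105$ ($n{\left(X \right)} = - 3 \left(\left(-7\right) \left(-5\right)\right) = \left(-3\right) 35 = -105$)
$\left(n{\left(-18 \right)} + g{\left(56,49 \right)}\right) \left(-4896 + 65\right) = \left(-105 + \left(4 + 56 + 2 \cdot 49\right)\right) \left(-4896 + 65\right) = \left(-105 + \left(4 + 56 + 98\right)\right) \left(-4831\right) = \left(-105 + 158\right) \left(-4831\right) = 53 \left(-4831\right) = -256043$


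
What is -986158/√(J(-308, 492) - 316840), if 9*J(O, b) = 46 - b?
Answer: 1479237*I*√2852006/1426003 ≈ 1751.8*I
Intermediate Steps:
J(O, b) = 46/9 - b/9 (J(O, b) = (46 - b)/9 = 46/9 - b/9)
-986158/√(J(-308, 492) - 316840) = -986158/√((46/9 - ⅑*492) - 316840) = -986158/√((46/9 - 164/3) - 316840) = -986158/√(-446/9 - 316840) = -986158*(-3*I*√2852006/2852006) = -(-1479237)*I*√2852006/1426003 = 1479237*I*√2852006/1426003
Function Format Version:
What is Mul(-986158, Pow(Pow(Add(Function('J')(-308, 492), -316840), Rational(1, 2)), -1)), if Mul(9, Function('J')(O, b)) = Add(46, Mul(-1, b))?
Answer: Mul(Rational(1479237, 1426003), I, Pow(2852006, Rational(1, 2))) ≈ Mul(1751.8, I)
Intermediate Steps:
Function('J')(O, b) = Add(Rational(46, 9), Mul(Rational(-1, 9), b)) (Function('J')(O, b) = Mul(Rational(1, 9), Add(46, Mul(-1, b))) = Add(Rational(46, 9), Mul(Rational(-1, 9), b)))
Mul(-986158, Pow(Pow(Add(Function('J')(-308, 492), -316840), Rational(1, 2)), -1)) = Mul(-986158, Pow(Pow(Add(Add(Rational(46, 9), Mul(Rational(-1, 9), 492)), -316840), Rational(1, 2)), -1)) = Mul(-986158, Pow(Pow(Add(Add(Rational(46, 9), Rational(-164, 3)), -316840), Rational(1, 2)), -1)) = Mul(-986158, Pow(Pow(Add(Rational(-446, 9), -316840), Rational(1, 2)), -1)) = Mul(-986158, Pow(Pow(Rational(-2852006, 9), Rational(1, 2)), -1)) = Mul(-986158, Pow(Mul(Rational(1, 3), I, Pow(2852006, Rational(1, 2))), -1)) = Mul(-986158, Mul(Rational(-3, 2852006), I, Pow(2852006, Rational(1, 2)))) = Mul(Rational(1479237, 1426003), I, Pow(2852006, Rational(1, 2)))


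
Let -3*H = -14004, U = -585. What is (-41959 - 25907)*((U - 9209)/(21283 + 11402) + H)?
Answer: -3451297966892/10895 ≈ -3.1678e+8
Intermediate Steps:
H = 4668 (H = -1/3*(-14004) = 4668)
(-41959 - 25907)*((U - 9209)/(21283 + 11402) + H) = (-41959 - 25907)*((-585 - 9209)/(21283 + 11402) + 4668) = -67866*(-9794/32685 + 4668) = -67866*152563786/32685 = -3451297966892/10895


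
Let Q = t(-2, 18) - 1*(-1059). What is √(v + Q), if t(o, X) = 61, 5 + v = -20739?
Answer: 2*I*√4906 ≈ 140.09*I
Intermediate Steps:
v = -20744 (v = -5 - 20739 = -20744)
Q = 1120 (Q = 61 - 1*(-1059) = 61 + 1059 = 1120)
√(v + Q) = √(-20744 + 1120) = √(-19624) = 2*I*√4906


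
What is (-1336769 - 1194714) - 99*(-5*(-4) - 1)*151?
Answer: -2815514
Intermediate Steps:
(-1336769 - 1194714) - 99*(-5*(-4) - 1)*151 = -2531483 - 99*(20 - 1)*151 = -2531483 - 99*19*151 = -2531483 - 1881*151 = -2531483 - 284031 = -2815514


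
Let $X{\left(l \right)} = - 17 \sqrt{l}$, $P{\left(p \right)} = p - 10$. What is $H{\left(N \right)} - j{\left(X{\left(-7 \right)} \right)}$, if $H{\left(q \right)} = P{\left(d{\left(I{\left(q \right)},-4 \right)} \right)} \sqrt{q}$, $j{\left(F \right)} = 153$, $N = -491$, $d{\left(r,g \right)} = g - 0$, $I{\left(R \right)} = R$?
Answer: $-153 - 14 i \sqrt{491} \approx -153.0 - 310.22 i$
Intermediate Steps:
$d{\left(r,g \right)} = g$ ($d{\left(r,g \right)} = g + 0 = g$)
$P{\left(p \right)} = -10 + p$
$H{\left(q \right)} = - 14 \sqrt{q}$ ($H{\left(q \right)} = \left(-10 - 4\right) \sqrt{q} = - 14 \sqrt{q}$)
$H{\left(N \right)} - j{\left(X{\left(-7 \right)} \right)} = - 14 \sqrt{-491} - 153 = - 14 i \sqrt{491} - 153 = -153 - 14 i \sqrt{491}$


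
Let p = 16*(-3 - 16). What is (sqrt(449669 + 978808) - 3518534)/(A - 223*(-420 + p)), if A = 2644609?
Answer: -3518534/2806061 + 19*sqrt(3957)/2806061 ≈ -1.2535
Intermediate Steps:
p = -304 (p = 16*(-19) = -304)
(sqrt(449669 + 978808) - 3518534)/(A - 223*(-420 + p)) = (sqrt(449669 + 978808) - 3518534)/(2644609 - 223*(-420 - 304)) = (sqrt(1428477) - 3518534)/(2644609 - 223*(-724)) = (19*sqrt(3957) - 3518534)/(2644609 + 161452) = (-3518534 + 19*sqrt(3957))/2806061 = (-3518534 + 19*sqrt(3957))*(1/2806061) = -3518534/2806061 + 19*sqrt(3957)/2806061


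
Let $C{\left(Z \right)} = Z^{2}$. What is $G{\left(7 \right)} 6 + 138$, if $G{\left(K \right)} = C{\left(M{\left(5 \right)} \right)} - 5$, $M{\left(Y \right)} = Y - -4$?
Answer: $594$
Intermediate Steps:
$M{\left(Y \right)} = 4 + Y$ ($M{\left(Y \right)} = Y + 4 = 4 + Y$)
$G{\left(K \right)} = 76$ ($G{\left(K \right)} = \left(4 + 5\right)^{2} - 5 = 9^{2} - 5 = 81 - 5 = 76$)
$G{\left(7 \right)} 6 + 138 = 76 \cdot 6 + 138 = 456 + 138 = 594$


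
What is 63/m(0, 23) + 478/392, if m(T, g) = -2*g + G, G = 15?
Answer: -4939/6076 ≈ -0.81287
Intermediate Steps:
m(T, g) = 15 - 2*g (m(T, g) = -2*g + 15 = 15 - 2*g)
63/m(0, 23) + 478/392 = 63/(15 - 2*23) + 478/392 = 63/(15 - 46) + 478*(1/392) = 63/(-31) + 239/196 = 63*(-1/31) + 239/196 = -63/31 + 239/196 = -4939/6076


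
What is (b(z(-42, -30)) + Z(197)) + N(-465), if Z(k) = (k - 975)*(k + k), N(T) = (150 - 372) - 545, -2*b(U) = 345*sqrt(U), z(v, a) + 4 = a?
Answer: -307299 - 345*I*sqrt(34)/2 ≈ -3.073e+5 - 1005.8*I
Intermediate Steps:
z(v, a) = -4 + a
b(U) = -345*sqrt(U)/2
N(T) = -767 (N(T) = -222 - 545 = -767)
Z(k) = 2*k*(-975 + k) (Z(k) = (-975 + k)*(2*k) = 2*k*(-975 + k))
(b(z(-42, -30)) + Z(197)) + N(-465) = (-345*sqrt(-4 - 30)/2 + 2*197*(-975 + 197)) - 767 = (-345*I*sqrt(34)/2 + 2*197*(-778)) - 767 = (-345*I*sqrt(34)/2 - 306532) - 767 = (-306532 - 345*I*sqrt(34)/2) - 767 = -307299 - 345*I*sqrt(34)/2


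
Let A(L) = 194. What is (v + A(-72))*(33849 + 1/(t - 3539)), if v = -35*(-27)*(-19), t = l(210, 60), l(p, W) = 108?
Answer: -2062690039598/3431 ≈ -6.0119e+8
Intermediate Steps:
t = 108
v = -17955 (v = 945*(-19) = -17955)
(v + A(-72))*(33849 + 1/(t - 3539)) = (-17955 + 194)*(33849 + 1/(108 - 3539)) = -17761*(33849 + 1/(-3431)) = -17761*(33849 - 1/3431) = -17761*116135918/3431 = -2062690039598/3431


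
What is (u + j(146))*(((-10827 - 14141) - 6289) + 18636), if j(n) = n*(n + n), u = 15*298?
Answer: -594474342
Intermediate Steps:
u = 4470
j(n) = 2*n² (j(n) = n*(2*n) = 2*n²)
(u + j(146))*(((-10827 - 14141) - 6289) + 18636) = (4470 + 2*146²)*(((-10827 - 14141) - 6289) + 18636) = (4470 + 2*21316)*((-24968 - 6289) + 18636) = (4470 + 42632)*(-31257 + 18636) = 47102*(-12621) = -594474342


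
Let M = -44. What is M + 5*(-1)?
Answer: -49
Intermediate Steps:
M + 5*(-1) = -44 + 5*(-1) = -44 - 5 = -49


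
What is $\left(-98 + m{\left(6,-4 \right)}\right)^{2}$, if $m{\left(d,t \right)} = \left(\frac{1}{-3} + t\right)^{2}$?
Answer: $\frac{508369}{81} \approx 6276.2$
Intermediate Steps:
$m{\left(d,t \right)} = \left(- \frac{1}{3} + t\right)^{2}$
$\left(-98 + m{\left(6,-4 \right)}\right)^{2} = \left(-98 + \frac{\left(-1 + 3 \left(-4\right)\right)^{2}}{9}\right)^{2} = \left(-98 + \frac{\left(-1 - 12\right)^{2}}{9}\right)^{2} = \left(-98 + \frac{\left(-13\right)^{2}}{9}\right)^{2} = \left(-98 + \frac{1}{9} \cdot 169\right)^{2} = \left(-98 + \frac{169}{9}\right)^{2} = \left(- \frac{713}{9}\right)^{2} = \frac{508369}{81}$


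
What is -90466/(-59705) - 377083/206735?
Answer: -762250401/2468622635 ≈ -0.30878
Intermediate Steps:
-90466/(-59705) - 377083/206735 = -90466*(-1/59705) - 377083*1/206735 = 90466/59705 - 377083/206735 = -762250401/2468622635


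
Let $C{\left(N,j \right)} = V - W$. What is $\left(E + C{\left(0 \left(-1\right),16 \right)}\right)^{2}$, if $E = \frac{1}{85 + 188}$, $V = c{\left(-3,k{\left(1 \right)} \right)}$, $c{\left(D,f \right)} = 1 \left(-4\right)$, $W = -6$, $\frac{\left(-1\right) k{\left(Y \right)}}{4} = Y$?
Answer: $\frac{299209}{74529} \approx 4.0147$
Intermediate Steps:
$k{\left(Y \right)} = - 4 Y$
$c{\left(D,f \right)} = -4$
$V = -4$
$C{\left(N,j \right)} = 2$ ($C{\left(N,j \right)} = -4 - -6 = -4 + 6 = 2$)
$E = \frac{1}{273} \approx 0.003663$
$\left(E + C{\left(0 \left(-1\right),16 \right)}\right)^{2} = \left(\frac{1}{273} + 2\right)^{2} = \left(\frac{547}{273}\right)^{2} = \frac{299209}{74529}$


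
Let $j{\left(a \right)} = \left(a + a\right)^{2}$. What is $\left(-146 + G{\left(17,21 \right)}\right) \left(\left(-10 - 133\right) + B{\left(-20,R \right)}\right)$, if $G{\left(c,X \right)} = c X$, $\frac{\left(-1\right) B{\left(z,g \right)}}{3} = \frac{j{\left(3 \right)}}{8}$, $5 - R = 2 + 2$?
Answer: $- \frac{66043}{2} \approx -33022.0$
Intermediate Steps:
$j{\left(a \right)} = 4 a^{2}$ ($j{\left(a \right)} = \left(2 a\right)^{2} = 4 a^{2}$)
$R = 1$ ($R = 5 - \left(2 + 2\right) = 5 - 4 = 1$)
$B{\left(z,g \right)} = - \frac{27}{2}$ ($B{\left(z,g \right)} = - 3 \frac{4 \cdot 3^{2}}{8} = - 3 \cdot 4 \cdot 9 \cdot \frac{1}{8} = - 3 \cdot 36 \cdot \frac{1}{8} = \left(-3\right) \frac{9}{2} = - \frac{27}{2}$)
$G{\left(c,X \right)} = X c$
$\left(-146 + G{\left(17,21 \right)}\right) \left(\left(-10 - 133\right) + B{\left(-20,R \right)}\right) = \left(-146 + 21 \cdot 17\right) \left(\left(-10 - 133\right) - \frac{27}{2}\right) = \left(-146 + 357\right) \left(\left(-10 - 133\right) - \frac{27}{2}\right) = 211 \left(-143 - \frac{27}{2}\right) = 211 \left(- \frac{313}{2}\right) = - \frac{66043}{2}$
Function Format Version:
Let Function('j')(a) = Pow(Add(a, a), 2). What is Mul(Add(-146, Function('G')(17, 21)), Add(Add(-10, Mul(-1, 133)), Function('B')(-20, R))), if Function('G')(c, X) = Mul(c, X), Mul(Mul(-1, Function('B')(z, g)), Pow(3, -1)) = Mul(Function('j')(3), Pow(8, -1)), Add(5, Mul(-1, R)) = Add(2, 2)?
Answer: Rational(-66043, 2) ≈ -33022.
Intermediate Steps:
Function('j')(a) = Mul(4, Pow(a, 2)) (Function('j')(a) = Pow(Mul(2, a), 2) = Mul(4, Pow(a, 2)))
R = 1 (R = Add(5, Mul(-1, Add(2, 2))) = Add(5, Mul(-1, 4)) = Add(5, -4) = 1)
Function('B')(z, g) = Rational(-27, 2) (Function('B')(z, g) = Mul(-3, Mul(Mul(4, Pow(3, 2)), Pow(8, -1))) = Mul(-3, Mul(Mul(4, 9), Rational(1, 8))) = Mul(-3, Mul(36, Rational(1, 8))) = Mul(-3, Rational(9, 2)) = Rational(-27, 2))
Function('G')(c, X) = Mul(X, c)
Mul(Add(-146, Function('G')(17, 21)), Add(Add(-10, Mul(-1, 133)), Function('B')(-20, R))) = Mul(Add(-146, Mul(21, 17)), Add(Add(-10, Mul(-1, 133)), Rational(-27, 2))) = Mul(Add(-146, 357), Add(Add(-10, -133), Rational(-27, 2))) = Mul(211, Add(-143, Rational(-27, 2))) = Mul(211, Rational(-313, 2)) = Rational(-66043, 2)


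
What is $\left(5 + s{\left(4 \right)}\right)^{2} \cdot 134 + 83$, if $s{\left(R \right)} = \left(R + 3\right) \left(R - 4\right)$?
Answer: $3433$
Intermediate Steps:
$s{\left(R \right)} = \left(-4 + R\right) \left(3 + R\right)$ ($s{\left(R \right)} = \left(3 + R\right) \left(-4 + R\right) = \left(-4 + R\right) \left(3 + R\right)$)
$\left(5 + s{\left(4 \right)}\right)^{2} \cdot 134 + 83 = \left(5 - \left(16 - 16\right)\right)^{2} \cdot 134 + 83 = \left(5 - 0\right)^{2} \cdot 134 + 83 = \left(5 + 0\right)^{2} \cdot 134 + 83 = 5^{2} \cdot 134 + 83 = 25 \cdot 134 + 83 = 3350 + 83 = 3433$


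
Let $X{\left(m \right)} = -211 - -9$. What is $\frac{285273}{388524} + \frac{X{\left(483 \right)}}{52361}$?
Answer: $\frac{4952899235}{6781168388} \approx 0.73039$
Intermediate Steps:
$X{\left(m \right)} = -202$ ($X{\left(m \right)} = -211 + 9 = -202$)
$\frac{285273}{388524} + \frac{X{\left(483 \right)}}{52361} = \frac{285273}{388524} - \frac{202}{52361} = 285273 \cdot \frac{1}{388524} - \frac{202}{52361} = \frac{95091}{129508} - \frac{202}{52361} = \frac{4952899235}{6781168388}$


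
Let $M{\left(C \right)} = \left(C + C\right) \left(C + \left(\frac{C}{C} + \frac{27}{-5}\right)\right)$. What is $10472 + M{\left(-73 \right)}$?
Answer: $\frac{108862}{5} \approx 21772.0$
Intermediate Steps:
$M{\left(C \right)} = 2 C \left(- \frac{22}{5} + C\right)$ ($M{\left(C \right)} = 2 C \left(C + \left(1 + 27 \left(- \frac{1}{5}\right)\right)\right) = 2 C \left(C + \left(1 - \frac{27}{5}\right)\right) = 2 C \left(C - \frac{22}{5}\right) = 2 C \left(- \frac{22}{5} + C\right)$)
$10472 + M{\left(-73 \right)} = 10472 + \frac{2}{5} \left(-73\right) \left(-22 + 5 \left(-73\right)\right) = 10472 + \frac{2}{5} \left(-73\right) \left(-22 - 365\right) = 10472 + \frac{2}{5} \left(-73\right) \left(-387\right) = 10472 + \frac{56502}{5} = \frac{108862}{5}$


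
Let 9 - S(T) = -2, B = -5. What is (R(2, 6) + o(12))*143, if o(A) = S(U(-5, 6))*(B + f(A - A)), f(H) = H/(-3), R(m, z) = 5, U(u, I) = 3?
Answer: -7150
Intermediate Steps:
S(T) = 11 (S(T) = 9 - 1*(-2) = 9 + 2 = 11)
f(H) = -H/3 (f(H) = H*(-1/3) = -H/3)
o(A) = -55 (o(A) = 11*(-5 - (A - A)/3) = 11*(-5 - 1/3*0) = 11*(-5 + 0) = 11*(-5) = -55)
(R(2, 6) + o(12))*143 = (5 - 55)*143 = -50*143 = -7150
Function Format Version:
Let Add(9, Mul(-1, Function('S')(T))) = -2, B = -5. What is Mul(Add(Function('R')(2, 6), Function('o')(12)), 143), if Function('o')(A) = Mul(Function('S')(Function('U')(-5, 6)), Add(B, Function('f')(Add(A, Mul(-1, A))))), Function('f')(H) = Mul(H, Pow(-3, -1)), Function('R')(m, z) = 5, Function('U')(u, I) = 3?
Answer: -7150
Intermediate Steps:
Function('S')(T) = 11 (Function('S')(T) = Add(9, Mul(-1, -2)) = Add(9, 2) = 11)
Function('f')(H) = Mul(Rational(-1, 3), H) (Function('f')(H) = Mul(H, Rational(-1, 3)) = Mul(Rational(-1, 3), H))
Function('o')(A) = -55 (Function('o')(A) = Mul(11, Add(-5, Mul(Rational(-1, 3), Add(A, Mul(-1, A))))) = Mul(11, Add(-5, Mul(Rational(-1, 3), 0))) = Mul(11, Add(-5, 0)) = Mul(11, -5) = -55)
Mul(Add(Function('R')(2, 6), Function('o')(12)), 143) = Mul(Add(5, -55), 143) = Mul(-50, 143) = -7150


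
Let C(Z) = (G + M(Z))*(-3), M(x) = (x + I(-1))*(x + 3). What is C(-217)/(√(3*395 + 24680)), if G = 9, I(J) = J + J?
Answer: -28125*√25865/5173 ≈ -874.39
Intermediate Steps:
I(J) = 2*J
M(x) = (-2 + x)*(3 + x) (M(x) = (x + 2*(-1))*(x + 3) = (x - 2)*(3 + x) = (-2 + x)*(3 + x))
C(Z) = -9 - 3*Z - 3*Z² (C(Z) = (9 + (-6 + Z + Z²))*(-3) = (3 + Z + Z²)*(-3) = -9 - 3*Z - 3*Z²)
C(-217)/(√(3*395 + 24680)) = (-9 - 3*(-217) - 3*(-217)²)/(√(3*395 + 24680)) = (-9 + 651 - 3*47089)/(√(1185 + 24680)) = (-9 + 651 - 141267)/(√25865) = -28125*√25865/5173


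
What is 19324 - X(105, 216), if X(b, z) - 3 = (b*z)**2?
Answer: -514363079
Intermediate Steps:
X(b, z) = 3 + b**2*z**2 (X(b, z) = 3 + (b*z)**2 = 3 + b**2*z**2)
19324 - X(105, 216) = 19324 - (3 + 105**2*216**2) = 19324 - (3 + 11025*46656) = 19324 - (3 + 514382400) = 19324 - 1*514382403 = 19324 - 514382403 = -514363079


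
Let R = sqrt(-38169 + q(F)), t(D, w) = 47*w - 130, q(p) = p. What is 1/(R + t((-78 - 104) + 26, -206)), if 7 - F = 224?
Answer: -4906/48156865 - I*sqrt(38386)/96313730 ≈ -0.00010188 - 2.0342e-6*I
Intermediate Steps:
F = -217 (F = 7 - 1*224 = 7 - 224 = -217)
t(D, w) = -130 + 47*w
R = I*sqrt(38386) (R = sqrt(-38169 - 217) = sqrt(-38386) = I*sqrt(38386) ≈ 195.92*I)
1/(R + t((-78 - 104) + 26, -206)) = 1/(I*sqrt(38386) + (-130 + 47*(-206))) = 1/(I*sqrt(38386) + (-130 - 9682)) = 1/(I*sqrt(38386) - 9812) = 1/(-9812 + I*sqrt(38386))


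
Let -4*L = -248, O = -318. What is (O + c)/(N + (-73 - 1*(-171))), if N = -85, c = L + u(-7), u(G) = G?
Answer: -263/13 ≈ -20.231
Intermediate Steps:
L = 62 (L = -¼*(-248) = 62)
c = 55 (c = 62 - 7 = 55)
(O + c)/(N + (-73 - 1*(-171))) = (-318 + 55)/(-85 + (-73 - 1*(-171))) = -263/(-85 + (-73 + 171)) = -263/(-85 + 98) = -263/13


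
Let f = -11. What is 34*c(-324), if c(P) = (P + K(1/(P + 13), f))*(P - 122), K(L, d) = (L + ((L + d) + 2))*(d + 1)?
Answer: 1103241656/311 ≈ 3.5474e+6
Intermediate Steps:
K(L, d) = (1 + d)*(2 + d + 2*L) (K(L, d) = (L + (2 + L + d))*(1 + d) = (2 + d + 2*L)*(1 + d) = (1 + d)*(2 + d + 2*L))
c(P) = (-122 + P)*(90 + P - 20/(13 + P)) (c(P) = (P + (2 + (-11)**2 + 2/(P + 13) + 3*(-11) + 2*(-11)/(P + 13)))*(P - 122) = (P + (2 + 121 + 2/(13 + P) - 33 + 2*(-11)/(13 + P)))*(-122 + P) = (P + (2 + 121 + 2/(13 + P) - 33 - 22/(13 + P)))*(-122 + P) = (P + (90 - 20/(13 + P)))*(-122 + P) = (90 + P - 20/(13 + P))*(-122 + P) = (-122 + P)*(90 + P - 20/(13 + P)))
34*c(-324) = 34*((-140300 + (-324)**3 - 11416*(-324) - 19*(-324)**2)/(13 - 324)) = 34*((-140300 - 34012224 + 3698784 - 19*104976)/(-311)) = 34*(-(-140300 - 34012224 + 3698784 - 1994544)/311) = 34*(-1/311*(-32448284)) = 34*(32448284/311) = 1103241656/311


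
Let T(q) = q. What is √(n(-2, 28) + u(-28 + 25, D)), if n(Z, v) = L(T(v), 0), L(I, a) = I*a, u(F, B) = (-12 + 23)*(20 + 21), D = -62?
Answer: √451 ≈ 21.237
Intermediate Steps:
u(F, B) = 451 (u(F, B) = 11*41 = 451)
n(Z, v) = 0 (n(Z, v) = v*0 = 0)
√(n(-2, 28) + u(-28 + 25, D)) = √(0 + 451) = √451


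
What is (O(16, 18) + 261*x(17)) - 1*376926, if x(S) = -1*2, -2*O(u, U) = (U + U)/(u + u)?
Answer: -6039177/16 ≈ -3.7745e+5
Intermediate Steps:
O(u, U) = -U/(2*u) (O(u, U) = -(U + U)/(2*(u + u)) = -2*U/(2*(2*u)) = -2*U*1/(2*u)/2 = -U/(2*u))
x(S) = -2
(O(16, 18) + 261*x(17)) - 1*376926 = (-1/2*18/16 + 261*(-2)) - 1*376926 = (-1/2*18*1/16 - 522) - 376926 = (-9/16 - 522) - 376926 = -8361/16 - 376926 = -6039177/16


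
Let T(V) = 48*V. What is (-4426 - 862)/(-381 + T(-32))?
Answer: 5288/1917 ≈ 2.7585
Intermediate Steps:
(-4426 - 862)/(-381 + T(-32)) = (-4426 - 862)/(-381 + 48*(-32)) = -5288/(-381 - 1536) = -5288/(-1917) = -5288*(-1/1917) = 5288/1917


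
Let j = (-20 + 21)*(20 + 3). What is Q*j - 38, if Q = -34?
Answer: -820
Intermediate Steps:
j = 23 (j = 1*23 = 23)
Q*j - 38 = -34*23 - 38 = -782 - 38 = -820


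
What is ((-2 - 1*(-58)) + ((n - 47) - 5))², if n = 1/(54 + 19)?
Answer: 85849/5329 ≈ 16.110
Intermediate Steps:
n = 1/73 ≈ 0.013699
((-2 - 1*(-58)) + ((n - 47) - 5))² = ((-2 - 1*(-58)) + ((1/73 - 47) - 5))² = ((-2 + 58) + (-3430/73 - 5))² = (56 - 3795/73)² = (293/73)² = 85849/5329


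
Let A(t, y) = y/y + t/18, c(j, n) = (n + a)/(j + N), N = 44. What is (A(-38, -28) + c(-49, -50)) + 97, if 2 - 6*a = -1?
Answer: 9521/90 ≈ 105.79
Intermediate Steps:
a = ½ (a = ⅓ - ⅙*(-1) = ⅓ + ⅙ = ½ ≈ 0.50000)
c(j, n) = (½ + n)/(44 + j) (c(j, n) = (n + ½)/(j + 44) = (½ + n)/(44 + j))
A(t, y) = 1 + t/18 (A(t, y) = 1 + t*(1/18) = 1 + t/18)
(A(-38, -28) + c(-49, -50)) + 97 = ((1 + (1/18)*(-38)) + (½ - 50)/(44 - 49)) + 97 = ((1 - 19/9) - 99/2/(-5)) + 97 = (-10/9 - ⅕*(-99/2)) + 97 = (-10/9 + 99/10) + 97 = 791/90 + 97 = 9521/90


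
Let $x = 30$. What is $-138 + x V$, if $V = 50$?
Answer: $1362$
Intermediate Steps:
$-138 + x V = -138 + 30 \cdot 50 = -138 + 1500 = 1362$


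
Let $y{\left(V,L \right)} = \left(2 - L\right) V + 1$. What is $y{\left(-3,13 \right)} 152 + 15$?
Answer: $5183$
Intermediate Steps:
$y{\left(V,L \right)} = 1 + V \left(2 - L\right)$ ($y{\left(V,L \right)} = V \left(2 - L\right) + 1 = 1 + V \left(2 - L\right)$)
$y{\left(-3,13 \right)} 152 + 15 = \left(1 + 2 \left(-3\right) - 13 \left(-3\right)\right) 152 + 15 = \left(1 - 6 + 39\right) 152 + 15 = 34 \cdot 152 + 15 = 5168 + 15 = 5183$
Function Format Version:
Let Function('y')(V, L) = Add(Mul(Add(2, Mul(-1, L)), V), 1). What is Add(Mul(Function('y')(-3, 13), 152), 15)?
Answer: 5183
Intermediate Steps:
Function('y')(V, L) = Add(1, Mul(V, Add(2, Mul(-1, L)))) (Function('y')(V, L) = Add(Mul(V, Add(2, Mul(-1, L))), 1) = Add(1, Mul(V, Add(2, Mul(-1, L)))))
Add(Mul(Function('y')(-3, 13), 152), 15) = Add(Mul(Add(1, Mul(2, -3), Mul(-1, 13, -3)), 152), 15) = Add(Mul(Add(1, -6, 39), 152), 15) = Add(Mul(34, 152), 15) = Add(5168, 15) = 5183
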